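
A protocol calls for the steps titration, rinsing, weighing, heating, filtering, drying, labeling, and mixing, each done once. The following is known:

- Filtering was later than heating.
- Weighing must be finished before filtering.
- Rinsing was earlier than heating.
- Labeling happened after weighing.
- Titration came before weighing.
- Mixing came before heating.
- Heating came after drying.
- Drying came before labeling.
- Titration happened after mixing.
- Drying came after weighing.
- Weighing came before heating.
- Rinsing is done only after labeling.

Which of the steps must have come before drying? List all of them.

mixing, titration, weighing

Directly stated before drying: weighing.
Mixing reaches drying via mixing → titration → weighing → drying.
Titration reaches drying via titration → weighing → drying.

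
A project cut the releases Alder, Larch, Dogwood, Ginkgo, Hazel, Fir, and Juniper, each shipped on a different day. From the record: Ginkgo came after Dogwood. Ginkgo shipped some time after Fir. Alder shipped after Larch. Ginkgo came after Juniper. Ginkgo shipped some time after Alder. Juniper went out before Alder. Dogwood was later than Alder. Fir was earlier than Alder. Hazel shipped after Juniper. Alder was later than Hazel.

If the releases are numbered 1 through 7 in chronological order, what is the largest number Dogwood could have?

Dogwood must come before Ginkgo — 1 release forced after it.
Everything else can be placed before Dogwood in some valid order, so Dogwood can sit as late as position 7 − 1 = 6.

6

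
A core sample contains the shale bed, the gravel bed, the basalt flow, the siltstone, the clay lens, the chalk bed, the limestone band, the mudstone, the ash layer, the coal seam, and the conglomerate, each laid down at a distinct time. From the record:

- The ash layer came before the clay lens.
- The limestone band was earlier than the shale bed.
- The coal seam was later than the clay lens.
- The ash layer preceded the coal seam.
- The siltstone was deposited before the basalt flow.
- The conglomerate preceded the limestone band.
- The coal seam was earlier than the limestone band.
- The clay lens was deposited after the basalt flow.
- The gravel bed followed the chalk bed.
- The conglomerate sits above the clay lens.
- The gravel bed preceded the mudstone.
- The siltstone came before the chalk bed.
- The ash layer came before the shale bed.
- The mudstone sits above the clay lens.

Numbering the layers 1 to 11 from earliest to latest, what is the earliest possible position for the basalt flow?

The siltstone must come before the basalt flow — 1 forced predecessor.
Nothing else is forced ahead of the basalt flow, so its earliest slot is position 1 + 1 = 2.

2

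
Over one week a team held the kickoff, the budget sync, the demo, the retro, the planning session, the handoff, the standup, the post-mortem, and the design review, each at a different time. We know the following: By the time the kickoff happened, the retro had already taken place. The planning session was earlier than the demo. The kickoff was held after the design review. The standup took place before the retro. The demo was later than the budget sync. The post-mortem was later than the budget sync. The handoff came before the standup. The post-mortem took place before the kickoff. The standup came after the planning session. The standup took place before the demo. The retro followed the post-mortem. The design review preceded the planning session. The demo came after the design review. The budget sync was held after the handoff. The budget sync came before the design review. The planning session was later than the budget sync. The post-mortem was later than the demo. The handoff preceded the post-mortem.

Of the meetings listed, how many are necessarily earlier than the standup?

Directly stated before the standup: the handoff and the planning session.
The budget sync reaches the standup via the budget sync → the planning session → the standup.
The design review reaches the standup via the design review → the planning session → the standup.
No chain forces the kickoff (or any of the others) ahead of the standup.
That's the budget sync, the design review, the handoff, and the planning session — 4 in all.

4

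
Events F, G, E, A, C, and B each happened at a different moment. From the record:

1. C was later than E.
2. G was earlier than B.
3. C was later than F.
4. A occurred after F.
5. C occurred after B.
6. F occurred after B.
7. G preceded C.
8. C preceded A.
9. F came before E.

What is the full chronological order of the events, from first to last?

G, B, F, E, C, A

The constraints fix every adjacent pair, so only one ordering works:
G → B → F → E → C → A.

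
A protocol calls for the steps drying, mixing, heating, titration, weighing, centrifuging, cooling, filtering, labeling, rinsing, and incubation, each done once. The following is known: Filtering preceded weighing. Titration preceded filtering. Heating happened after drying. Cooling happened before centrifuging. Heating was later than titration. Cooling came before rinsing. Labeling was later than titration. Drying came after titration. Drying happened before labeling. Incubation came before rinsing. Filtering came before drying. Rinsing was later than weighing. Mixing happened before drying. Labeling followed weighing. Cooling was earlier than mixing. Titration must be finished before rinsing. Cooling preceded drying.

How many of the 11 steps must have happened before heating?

Directly stated before heating: drying and titration.
Cooling reaches heating via cooling → drying → heating.
Filtering reaches heating via filtering → drying → heating.
Mixing reaches heating via mixing → drying → heating.
That's cooling, drying, filtering, mixing, and titration — 5 in all.

5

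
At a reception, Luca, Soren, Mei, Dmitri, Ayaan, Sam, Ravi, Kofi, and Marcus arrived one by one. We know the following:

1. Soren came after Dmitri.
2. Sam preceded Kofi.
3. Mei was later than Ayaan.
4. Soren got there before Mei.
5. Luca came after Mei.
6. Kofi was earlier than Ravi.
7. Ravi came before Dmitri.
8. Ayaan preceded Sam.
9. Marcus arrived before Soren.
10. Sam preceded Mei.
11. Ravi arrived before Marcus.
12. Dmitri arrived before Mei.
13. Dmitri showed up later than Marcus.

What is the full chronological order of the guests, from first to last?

The constraints fix every adjacent pair, so only one ordering works:
Ayaan → Sam → Kofi → Ravi → Marcus → Dmitri → Soren → Mei → Luca.

Ayaan, Sam, Kofi, Ravi, Marcus, Dmitri, Soren, Mei, Luca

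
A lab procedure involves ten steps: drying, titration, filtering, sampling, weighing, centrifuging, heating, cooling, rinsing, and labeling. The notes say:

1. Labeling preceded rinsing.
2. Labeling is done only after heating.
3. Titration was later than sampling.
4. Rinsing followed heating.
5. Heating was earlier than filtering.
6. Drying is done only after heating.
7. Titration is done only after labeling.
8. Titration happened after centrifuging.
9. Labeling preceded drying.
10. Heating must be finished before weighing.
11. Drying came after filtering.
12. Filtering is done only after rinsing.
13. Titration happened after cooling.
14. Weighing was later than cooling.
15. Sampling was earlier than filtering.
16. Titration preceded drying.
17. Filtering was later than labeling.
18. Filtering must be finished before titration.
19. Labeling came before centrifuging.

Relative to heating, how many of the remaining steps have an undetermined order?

2

Forced after heating: centrifuging, drying, filtering, labeling, rinsing, titration, and weighing.
That leaves cooling and sampling with no forced order relative to heating — 2.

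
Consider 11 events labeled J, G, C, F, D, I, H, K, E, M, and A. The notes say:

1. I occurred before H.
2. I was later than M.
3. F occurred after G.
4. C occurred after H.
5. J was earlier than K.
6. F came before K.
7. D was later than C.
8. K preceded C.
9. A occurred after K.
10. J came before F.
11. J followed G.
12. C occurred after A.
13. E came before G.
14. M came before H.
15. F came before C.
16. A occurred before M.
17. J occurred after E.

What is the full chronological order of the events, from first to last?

The constraints fix every adjacent pair, so only one ordering works:
E → G → J → F → K → A → M → I → H → C → D.

E, G, J, F, K, A, M, I, H, C, D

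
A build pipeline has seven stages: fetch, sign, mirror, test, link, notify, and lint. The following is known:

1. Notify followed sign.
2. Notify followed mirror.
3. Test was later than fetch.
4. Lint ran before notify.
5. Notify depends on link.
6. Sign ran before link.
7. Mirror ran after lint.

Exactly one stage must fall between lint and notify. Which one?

mirror

Tracing the constraints gives lint → mirror → notify, so mirror sits after lint and before notify.
No other stage is forced both after lint and before notify.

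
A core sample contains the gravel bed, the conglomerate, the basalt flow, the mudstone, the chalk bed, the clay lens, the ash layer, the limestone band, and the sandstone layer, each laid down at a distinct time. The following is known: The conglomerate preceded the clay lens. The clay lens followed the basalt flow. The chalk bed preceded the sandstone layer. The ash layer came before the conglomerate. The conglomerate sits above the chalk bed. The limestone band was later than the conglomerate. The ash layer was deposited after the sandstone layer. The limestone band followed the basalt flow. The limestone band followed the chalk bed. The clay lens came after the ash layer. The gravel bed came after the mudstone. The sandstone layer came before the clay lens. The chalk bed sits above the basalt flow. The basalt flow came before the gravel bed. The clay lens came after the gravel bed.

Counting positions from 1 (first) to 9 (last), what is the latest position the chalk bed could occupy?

4

The chalk bed must come before the ash layer, the clay lens, the conglomerate, the limestone band, and the sandstone layer — 5 layers forced after it.
Everything else can be placed before the chalk bed in some valid order, so the chalk bed can sit as late as position 9 − 5 = 4.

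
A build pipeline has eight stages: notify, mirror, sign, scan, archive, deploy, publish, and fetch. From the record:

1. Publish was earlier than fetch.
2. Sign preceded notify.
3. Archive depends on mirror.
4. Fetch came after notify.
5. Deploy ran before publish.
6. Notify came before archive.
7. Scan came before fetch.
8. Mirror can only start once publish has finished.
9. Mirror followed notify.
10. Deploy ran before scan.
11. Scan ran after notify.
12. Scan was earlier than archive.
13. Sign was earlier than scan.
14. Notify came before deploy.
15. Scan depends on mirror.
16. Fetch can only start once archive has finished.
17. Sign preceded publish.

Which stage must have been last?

fetch

Every other stage has a chain of constraints placing it before fetch, so fetch is last.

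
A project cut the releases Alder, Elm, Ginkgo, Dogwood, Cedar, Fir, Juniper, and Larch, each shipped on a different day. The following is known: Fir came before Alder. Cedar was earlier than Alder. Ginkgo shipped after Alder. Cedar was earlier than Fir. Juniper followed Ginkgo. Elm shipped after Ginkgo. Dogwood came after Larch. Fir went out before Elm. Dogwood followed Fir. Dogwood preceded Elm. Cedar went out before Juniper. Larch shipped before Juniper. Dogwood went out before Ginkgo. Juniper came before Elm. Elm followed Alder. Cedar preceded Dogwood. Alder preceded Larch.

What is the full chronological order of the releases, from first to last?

Cedar, Fir, Alder, Larch, Dogwood, Ginkgo, Juniper, Elm

The constraints fix every adjacent pair, so only one ordering works:
Cedar → Fir → Alder → Larch → Dogwood → Ginkgo → Juniper → Elm.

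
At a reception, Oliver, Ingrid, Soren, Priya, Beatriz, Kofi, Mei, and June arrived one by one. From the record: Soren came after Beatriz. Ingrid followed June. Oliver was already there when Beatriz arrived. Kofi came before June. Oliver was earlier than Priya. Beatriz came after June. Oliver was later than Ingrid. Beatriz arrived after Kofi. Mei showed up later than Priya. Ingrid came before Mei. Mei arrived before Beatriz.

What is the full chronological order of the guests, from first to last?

Kofi, June, Ingrid, Oliver, Priya, Mei, Beatriz, Soren

The constraints fix every adjacent pair, so only one ordering works:
Kofi → June → Ingrid → Oliver → Priya → Mei → Beatriz → Soren.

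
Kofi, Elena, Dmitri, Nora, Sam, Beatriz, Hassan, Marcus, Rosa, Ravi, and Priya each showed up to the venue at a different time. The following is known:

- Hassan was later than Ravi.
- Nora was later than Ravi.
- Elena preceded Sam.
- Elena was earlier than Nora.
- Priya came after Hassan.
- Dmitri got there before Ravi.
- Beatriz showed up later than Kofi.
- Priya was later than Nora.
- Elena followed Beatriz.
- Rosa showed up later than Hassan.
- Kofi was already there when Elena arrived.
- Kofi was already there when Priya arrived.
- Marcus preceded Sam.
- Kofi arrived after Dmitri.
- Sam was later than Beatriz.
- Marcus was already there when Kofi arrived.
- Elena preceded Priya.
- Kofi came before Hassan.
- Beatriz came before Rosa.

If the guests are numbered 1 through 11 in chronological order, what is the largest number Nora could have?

10

Nora must come before Priya — 1 guest forced after them.
Everything else can be placed before Nora in some valid order, so Nora can sit as late as position 11 − 1 = 10.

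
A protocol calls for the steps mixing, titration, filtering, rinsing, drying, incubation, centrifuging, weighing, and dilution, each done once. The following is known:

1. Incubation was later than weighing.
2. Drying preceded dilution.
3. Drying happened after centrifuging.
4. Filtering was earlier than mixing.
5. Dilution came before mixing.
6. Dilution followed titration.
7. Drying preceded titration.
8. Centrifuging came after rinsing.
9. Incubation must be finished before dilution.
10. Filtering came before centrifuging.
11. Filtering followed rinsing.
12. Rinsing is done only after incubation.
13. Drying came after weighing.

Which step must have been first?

Weighing has a chain of constraints placing it before every other step, so weighing must be first.

weighing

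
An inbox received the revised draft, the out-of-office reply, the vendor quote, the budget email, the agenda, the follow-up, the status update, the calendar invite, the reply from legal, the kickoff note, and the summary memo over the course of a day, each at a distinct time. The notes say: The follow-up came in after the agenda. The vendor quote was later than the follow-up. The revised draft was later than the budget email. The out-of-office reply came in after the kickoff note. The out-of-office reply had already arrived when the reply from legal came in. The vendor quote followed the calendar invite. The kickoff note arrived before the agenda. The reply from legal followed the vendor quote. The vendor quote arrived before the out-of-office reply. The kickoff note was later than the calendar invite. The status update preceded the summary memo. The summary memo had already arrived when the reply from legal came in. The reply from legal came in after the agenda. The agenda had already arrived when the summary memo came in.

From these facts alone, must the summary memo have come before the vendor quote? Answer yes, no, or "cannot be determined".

cannot be determined

No chain of stated constraints runs from the summary memo to the vendor quote, and none runs from the vendor quote to the summary memo either.
So the relative order of the summary memo and the vendor quote is not fixed by the given facts.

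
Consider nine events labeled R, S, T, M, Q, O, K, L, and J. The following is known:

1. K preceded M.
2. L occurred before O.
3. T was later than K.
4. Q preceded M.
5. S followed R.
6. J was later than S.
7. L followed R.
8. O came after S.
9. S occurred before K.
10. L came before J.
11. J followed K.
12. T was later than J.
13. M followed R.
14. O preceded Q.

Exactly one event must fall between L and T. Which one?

Tracing the constraints gives L → J → T, so J sits after L and before T.
No other event is forced both after L and before T.

J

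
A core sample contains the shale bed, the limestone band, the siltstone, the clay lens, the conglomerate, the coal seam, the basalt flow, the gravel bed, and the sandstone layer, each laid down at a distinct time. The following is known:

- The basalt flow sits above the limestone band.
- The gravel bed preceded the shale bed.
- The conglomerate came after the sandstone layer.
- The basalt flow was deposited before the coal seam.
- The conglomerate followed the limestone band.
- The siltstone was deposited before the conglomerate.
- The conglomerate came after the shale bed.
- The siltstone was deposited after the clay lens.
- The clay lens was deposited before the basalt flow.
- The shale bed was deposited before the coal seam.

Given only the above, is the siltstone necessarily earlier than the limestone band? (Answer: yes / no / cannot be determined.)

No chain of stated constraints runs from the siltstone to the limestone band, and none runs from the limestone band to the siltstone either.
So the relative order of the siltstone and the limestone band is not fixed by the given facts.

cannot be determined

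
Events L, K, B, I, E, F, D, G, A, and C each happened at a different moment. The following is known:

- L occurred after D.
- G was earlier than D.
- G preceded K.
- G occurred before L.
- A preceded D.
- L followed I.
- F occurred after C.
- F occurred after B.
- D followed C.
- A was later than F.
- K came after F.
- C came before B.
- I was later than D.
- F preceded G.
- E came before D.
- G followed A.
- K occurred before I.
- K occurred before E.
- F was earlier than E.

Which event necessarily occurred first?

C has a chain of constraints placing it before every other event, so C must be first.

C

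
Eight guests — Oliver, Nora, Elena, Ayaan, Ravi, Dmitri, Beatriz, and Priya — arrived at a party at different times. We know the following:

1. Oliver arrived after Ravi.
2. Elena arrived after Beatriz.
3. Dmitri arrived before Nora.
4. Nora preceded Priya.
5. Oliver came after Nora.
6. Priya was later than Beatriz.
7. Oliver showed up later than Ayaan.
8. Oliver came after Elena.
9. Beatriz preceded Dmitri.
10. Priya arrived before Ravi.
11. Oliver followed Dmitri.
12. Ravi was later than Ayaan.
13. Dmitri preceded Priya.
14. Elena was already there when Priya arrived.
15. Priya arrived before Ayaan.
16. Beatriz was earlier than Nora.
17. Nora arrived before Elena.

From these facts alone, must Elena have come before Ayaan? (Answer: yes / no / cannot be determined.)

Chain the constraints: Elena → Priya → Ayaan. Each link is directly stated, so Elena comes before Ayaan.

yes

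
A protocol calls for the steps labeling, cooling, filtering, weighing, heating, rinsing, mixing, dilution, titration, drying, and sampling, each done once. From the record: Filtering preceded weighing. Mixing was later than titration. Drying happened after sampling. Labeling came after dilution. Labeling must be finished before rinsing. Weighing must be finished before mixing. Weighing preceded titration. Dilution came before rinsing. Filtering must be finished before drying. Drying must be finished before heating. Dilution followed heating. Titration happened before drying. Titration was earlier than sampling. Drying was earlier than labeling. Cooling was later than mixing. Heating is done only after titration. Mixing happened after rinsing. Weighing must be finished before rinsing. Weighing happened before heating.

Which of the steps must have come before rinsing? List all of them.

Directly stated before rinsing: dilution, labeling, and weighing.
Drying reaches rinsing via drying → labeling → rinsing.
Filtering reaches rinsing via filtering → weighing → rinsing.
Heating reaches rinsing via heating → dilution → rinsing.
Likewise sampling and titration each reach rinsing by chaining the stated constraints.
No chain forces mixing (or any of the others) ahead of rinsing.

dilution, drying, filtering, heating, labeling, sampling, titration, weighing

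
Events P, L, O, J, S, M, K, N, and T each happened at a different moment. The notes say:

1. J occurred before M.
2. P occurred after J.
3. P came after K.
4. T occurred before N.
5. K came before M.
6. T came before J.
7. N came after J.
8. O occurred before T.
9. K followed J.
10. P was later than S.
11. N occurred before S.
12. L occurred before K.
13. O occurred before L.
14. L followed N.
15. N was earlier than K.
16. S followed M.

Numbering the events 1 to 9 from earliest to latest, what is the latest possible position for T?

T must come before J, K, L, M, N, P, and S — 7 events forced after it.
Everything else can be placed before T in some valid order, so T can sit as late as position 9 − 7 = 2.

2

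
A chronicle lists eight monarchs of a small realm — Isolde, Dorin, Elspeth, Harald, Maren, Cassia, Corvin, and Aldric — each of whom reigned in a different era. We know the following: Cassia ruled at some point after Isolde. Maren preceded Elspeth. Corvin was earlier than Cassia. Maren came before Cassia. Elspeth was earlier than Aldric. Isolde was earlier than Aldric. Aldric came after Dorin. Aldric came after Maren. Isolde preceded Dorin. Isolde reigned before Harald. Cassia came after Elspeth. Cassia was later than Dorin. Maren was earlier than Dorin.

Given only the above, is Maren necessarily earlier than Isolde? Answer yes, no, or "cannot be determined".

No chain of stated constraints runs from Maren to Isolde, and none runs from Isolde to Maren either.
So the relative order of Maren and Isolde is not fixed by the given facts.

cannot be determined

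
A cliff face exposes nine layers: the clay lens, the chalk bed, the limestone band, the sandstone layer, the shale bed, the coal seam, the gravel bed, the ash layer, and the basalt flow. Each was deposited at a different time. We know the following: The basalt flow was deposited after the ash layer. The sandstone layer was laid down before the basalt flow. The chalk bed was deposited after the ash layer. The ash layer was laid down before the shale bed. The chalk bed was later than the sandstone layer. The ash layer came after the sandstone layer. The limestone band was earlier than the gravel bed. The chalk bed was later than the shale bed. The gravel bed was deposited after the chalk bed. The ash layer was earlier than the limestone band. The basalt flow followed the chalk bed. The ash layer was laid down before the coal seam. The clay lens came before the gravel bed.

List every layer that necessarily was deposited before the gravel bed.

Directly stated before the gravel bed: the chalk bed, the clay lens, and the limestone band.
The ash layer reaches the gravel bed via the ash layer → the limestone band → the gravel bed.
The sandstone layer reaches the gravel bed via the sandstone layer → the chalk bed → the gravel bed.
The shale bed reaches the gravel bed via the shale bed → the chalk bed → the gravel bed.
No chain forces the basalt flow (or any of the others) ahead of the gravel bed.

the ash layer, the chalk bed, the clay lens, the limestone band, the sandstone layer, the shale bed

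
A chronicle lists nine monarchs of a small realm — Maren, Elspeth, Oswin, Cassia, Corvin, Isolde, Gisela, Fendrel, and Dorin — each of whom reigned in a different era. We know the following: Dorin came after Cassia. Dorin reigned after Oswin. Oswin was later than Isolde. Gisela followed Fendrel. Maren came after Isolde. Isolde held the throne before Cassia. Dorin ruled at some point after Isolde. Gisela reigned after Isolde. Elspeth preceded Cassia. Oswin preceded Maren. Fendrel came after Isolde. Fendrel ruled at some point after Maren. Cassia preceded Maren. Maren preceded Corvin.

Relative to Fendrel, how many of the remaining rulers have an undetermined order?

2

Forced before Fendrel: Cassia, Elspeth, Isolde, Maren, and Oswin; forced after Fendrel: Gisela.
That leaves Corvin and Dorin with no forced order relative to Fendrel — 2.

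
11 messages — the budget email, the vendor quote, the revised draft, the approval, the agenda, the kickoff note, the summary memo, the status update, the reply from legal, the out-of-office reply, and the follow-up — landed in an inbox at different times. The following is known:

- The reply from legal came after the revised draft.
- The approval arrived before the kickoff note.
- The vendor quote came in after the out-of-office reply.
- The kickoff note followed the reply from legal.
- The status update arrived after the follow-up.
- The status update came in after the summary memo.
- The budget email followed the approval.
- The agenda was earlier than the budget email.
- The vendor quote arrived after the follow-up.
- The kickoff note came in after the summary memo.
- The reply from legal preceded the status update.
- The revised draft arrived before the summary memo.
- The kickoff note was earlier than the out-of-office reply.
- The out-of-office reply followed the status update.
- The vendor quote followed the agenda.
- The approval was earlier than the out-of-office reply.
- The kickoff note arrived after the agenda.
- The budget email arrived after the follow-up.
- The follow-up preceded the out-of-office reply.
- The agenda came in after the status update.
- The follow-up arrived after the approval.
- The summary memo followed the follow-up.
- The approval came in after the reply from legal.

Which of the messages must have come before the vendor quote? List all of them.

the agenda, the approval, the follow-up, the kickoff note, the out-of-office reply, the reply from legal, the revised draft, the status update, the summary memo

Directly stated before the vendor quote: the agenda, the follow-up, and the out-of-office reply.
The approval reaches the vendor quote via the approval → the follow-up → the vendor quote.
The kickoff note reaches the vendor quote via the kickoff note → the out-of-office reply → the vendor quote.
The reply from legal reaches the vendor quote via the reply from legal → the kickoff note → the out-of-office reply → the vendor quote.
Likewise the revised draft, the status update, and the summary memo each reach the vendor quote by chaining the stated constraints.
No chain forces the budget email ahead of the vendor quote.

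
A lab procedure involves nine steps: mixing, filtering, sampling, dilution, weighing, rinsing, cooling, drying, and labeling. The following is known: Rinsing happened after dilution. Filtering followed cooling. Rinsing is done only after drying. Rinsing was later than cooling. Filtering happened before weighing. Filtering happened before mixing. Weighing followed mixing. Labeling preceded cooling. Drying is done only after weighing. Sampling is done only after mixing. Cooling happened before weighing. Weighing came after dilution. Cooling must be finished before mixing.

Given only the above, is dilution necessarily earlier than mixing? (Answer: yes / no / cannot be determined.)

cannot be determined

No chain of stated constraints runs from dilution to mixing, and none runs from mixing to dilution either.
So the relative order of dilution and mixing is not fixed by the given facts.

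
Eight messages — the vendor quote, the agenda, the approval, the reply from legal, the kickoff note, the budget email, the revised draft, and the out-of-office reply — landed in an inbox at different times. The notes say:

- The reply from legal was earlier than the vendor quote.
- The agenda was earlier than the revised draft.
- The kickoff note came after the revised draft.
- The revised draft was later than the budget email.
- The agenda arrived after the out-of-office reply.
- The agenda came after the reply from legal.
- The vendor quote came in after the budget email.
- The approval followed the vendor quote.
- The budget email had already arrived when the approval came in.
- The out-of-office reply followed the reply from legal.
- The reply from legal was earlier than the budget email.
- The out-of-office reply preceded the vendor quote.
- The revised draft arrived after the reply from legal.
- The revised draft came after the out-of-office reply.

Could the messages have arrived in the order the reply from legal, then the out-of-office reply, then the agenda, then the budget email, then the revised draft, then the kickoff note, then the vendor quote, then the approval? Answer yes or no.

yes

Check each stated constraint against the proposed order — e.g. the out-of-office reply is ahead of the vendor quote; the reply from legal is ahead of the vendor quote. Every pair is in the required order; nothing is violated.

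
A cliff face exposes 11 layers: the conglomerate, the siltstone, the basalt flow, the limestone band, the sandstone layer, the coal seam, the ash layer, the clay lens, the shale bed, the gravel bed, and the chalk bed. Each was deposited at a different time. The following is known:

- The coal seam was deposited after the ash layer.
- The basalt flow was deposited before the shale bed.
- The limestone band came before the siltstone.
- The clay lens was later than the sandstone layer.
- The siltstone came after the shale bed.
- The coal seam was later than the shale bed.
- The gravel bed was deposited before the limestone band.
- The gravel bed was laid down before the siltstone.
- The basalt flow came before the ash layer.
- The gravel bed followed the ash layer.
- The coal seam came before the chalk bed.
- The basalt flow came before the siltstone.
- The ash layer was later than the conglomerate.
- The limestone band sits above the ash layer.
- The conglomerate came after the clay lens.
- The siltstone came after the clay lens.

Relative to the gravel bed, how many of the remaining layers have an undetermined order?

3

Forced before the gravel bed: the ash layer, the basalt flow, the clay lens, the conglomerate, and the sandstone layer; forced after the gravel bed: the limestone band and the siltstone.
That leaves the chalk bed, the coal seam, and the shale bed with no forced order relative to the gravel bed — 3.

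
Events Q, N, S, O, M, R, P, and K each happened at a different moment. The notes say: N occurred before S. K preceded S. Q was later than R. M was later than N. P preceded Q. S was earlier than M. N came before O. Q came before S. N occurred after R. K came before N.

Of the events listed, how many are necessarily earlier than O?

3

Directly stated before O: N.
K reaches O via K → N → O.
R reaches O via R → N → O.
That's K, N, and R — 3 in all.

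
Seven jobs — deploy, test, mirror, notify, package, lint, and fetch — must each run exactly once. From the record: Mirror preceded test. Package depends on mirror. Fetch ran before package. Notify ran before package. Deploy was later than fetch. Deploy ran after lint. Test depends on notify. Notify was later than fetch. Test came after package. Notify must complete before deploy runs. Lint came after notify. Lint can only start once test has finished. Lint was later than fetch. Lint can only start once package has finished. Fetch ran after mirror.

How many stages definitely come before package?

Directly stated before package: fetch, mirror, and notify.
No chain forces lint (or any of the others) ahead of package.
That's fetch, mirror, and notify — 3 in all.

3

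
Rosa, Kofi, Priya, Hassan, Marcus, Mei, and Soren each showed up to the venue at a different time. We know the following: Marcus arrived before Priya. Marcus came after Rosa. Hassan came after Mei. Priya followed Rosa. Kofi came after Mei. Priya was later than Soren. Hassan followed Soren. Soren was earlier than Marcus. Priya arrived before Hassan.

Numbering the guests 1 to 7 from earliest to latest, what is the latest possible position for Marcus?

5

Marcus must come before Hassan and Priya — 2 guests forced after them.
Everything else can be placed before Marcus in some valid order, so Marcus can sit as late as position 7 − 2 = 5.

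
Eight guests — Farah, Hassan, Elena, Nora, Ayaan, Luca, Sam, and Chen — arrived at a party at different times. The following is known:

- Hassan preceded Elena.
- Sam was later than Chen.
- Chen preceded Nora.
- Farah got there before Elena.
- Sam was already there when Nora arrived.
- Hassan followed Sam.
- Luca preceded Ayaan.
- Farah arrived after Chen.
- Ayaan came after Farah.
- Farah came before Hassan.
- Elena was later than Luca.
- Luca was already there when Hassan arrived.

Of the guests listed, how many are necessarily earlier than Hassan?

4

Directly stated before Hassan: Farah, Luca, and Sam.
Chen reaches Hassan via Chen → Farah → Hassan.
No chain forces Nora (or any of the others) ahead of Hassan.
That's Chen, Farah, Luca, and Sam — 4 in all.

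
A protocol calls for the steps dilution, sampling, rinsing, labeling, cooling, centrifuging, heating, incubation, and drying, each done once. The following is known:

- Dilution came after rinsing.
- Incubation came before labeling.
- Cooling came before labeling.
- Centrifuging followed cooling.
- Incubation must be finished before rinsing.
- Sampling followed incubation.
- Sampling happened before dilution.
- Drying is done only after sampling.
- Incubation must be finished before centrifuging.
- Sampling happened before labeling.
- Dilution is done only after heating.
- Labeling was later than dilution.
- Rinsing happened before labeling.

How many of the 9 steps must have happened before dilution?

Directly stated before dilution: heating, rinsing, and sampling.
Incubation reaches dilution via incubation → sampling → dilution.
That's heating, incubation, rinsing, and sampling — 4 in all.

4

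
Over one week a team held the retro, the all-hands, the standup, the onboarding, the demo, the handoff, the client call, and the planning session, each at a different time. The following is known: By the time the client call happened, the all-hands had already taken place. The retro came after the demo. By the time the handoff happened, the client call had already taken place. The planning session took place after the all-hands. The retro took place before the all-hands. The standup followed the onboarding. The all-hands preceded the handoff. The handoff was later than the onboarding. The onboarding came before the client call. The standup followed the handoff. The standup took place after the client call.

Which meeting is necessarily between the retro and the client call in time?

the all-hands

Tracing the constraints gives the retro → the all-hands → the client call, so the all-hands sits after the retro and before the client call.
No other meeting is forced both after the retro and before the client call.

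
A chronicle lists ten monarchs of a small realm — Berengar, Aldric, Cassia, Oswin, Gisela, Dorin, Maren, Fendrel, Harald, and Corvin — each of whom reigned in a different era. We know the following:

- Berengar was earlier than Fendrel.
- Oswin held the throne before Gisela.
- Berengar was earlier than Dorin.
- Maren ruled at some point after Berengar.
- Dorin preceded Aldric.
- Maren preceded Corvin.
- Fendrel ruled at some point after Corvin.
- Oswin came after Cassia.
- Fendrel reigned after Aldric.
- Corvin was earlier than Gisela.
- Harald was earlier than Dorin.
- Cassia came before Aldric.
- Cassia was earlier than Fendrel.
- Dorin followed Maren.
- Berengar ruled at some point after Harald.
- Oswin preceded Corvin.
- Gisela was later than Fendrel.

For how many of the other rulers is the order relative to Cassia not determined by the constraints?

Forced after Cassia: Aldric, Corvin, Fendrel, Gisela, and Oswin.
That leaves Berengar, Dorin, Harald, and Maren with no forced order relative to Cassia — 4.

4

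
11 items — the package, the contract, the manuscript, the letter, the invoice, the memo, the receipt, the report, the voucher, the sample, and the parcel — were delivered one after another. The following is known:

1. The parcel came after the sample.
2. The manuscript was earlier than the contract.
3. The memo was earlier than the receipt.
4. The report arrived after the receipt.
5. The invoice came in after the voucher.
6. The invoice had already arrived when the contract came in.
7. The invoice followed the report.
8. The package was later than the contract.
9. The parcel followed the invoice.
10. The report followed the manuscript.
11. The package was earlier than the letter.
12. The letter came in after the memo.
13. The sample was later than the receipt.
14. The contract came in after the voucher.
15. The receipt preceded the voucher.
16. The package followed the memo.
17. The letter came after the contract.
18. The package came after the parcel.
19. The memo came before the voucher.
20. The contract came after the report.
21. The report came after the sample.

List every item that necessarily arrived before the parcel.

the invoice, the manuscript, the memo, the receipt, the report, the sample, the voucher

Directly stated before the parcel: the invoice and the sample.
The manuscript reaches the parcel via the manuscript → the report → the invoice → the parcel.
The memo reaches the parcel via the memo → the receipt → the sample → the parcel.
The receipt reaches the parcel via the receipt → the sample → the parcel.
Likewise the report and the voucher each reach the parcel by chaining the stated constraints.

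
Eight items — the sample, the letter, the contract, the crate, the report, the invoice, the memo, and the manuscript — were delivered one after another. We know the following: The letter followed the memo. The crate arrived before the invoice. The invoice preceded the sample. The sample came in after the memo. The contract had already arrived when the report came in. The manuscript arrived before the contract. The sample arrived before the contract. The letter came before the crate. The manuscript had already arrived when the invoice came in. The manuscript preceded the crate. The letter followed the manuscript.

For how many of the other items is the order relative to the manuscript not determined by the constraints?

1

Forced after the manuscript: the contract, the crate, the invoice, the letter, the report, and the sample.
That leaves the memo with no forced order relative to the manuscript — 1.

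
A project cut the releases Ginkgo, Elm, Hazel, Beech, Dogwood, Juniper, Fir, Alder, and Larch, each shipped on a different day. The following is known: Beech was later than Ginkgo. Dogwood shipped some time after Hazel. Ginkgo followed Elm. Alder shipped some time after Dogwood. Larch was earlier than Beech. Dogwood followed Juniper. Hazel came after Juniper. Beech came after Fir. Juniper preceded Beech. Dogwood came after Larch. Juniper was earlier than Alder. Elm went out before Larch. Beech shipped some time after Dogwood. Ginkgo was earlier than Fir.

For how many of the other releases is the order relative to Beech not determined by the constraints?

1

Forced before Beech: Dogwood, Elm, Fir, Ginkgo, Hazel, Juniper, and Larch.
That leaves Alder with no forced order relative to Beech — 1.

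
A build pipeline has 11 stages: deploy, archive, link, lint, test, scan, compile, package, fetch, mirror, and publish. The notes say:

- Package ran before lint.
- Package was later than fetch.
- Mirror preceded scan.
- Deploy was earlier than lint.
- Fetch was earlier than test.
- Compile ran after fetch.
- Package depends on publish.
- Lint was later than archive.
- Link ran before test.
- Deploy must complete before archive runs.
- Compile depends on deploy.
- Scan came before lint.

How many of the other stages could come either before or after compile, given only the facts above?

Forced before compile: deploy and fetch.
That leaves archive, link, lint, mirror, package, publish, scan, and test with no forced order relative to compile — 8.

8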